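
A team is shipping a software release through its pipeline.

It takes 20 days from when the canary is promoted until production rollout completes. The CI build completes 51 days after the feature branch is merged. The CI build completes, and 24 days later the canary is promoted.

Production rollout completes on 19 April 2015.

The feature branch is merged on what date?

Production rollout completes: Apr 19, 2015.
The canary is promoted: Apr 19, 2015 − 20 days = Mar 30, 2015.
The CI build completes: Mar 30, 2015 − 24 days = Mar 6, 2015.
The feature branch is merged: Mar 6, 2015 − 51 days = Jan 14, 2015.

14 January 2015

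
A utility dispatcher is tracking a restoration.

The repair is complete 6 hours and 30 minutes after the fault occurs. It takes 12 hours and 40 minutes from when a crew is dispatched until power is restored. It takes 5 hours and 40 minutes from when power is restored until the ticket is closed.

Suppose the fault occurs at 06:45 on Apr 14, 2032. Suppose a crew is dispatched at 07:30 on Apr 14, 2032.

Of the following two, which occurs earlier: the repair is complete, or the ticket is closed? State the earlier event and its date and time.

The fault occurs: 06:45 Apr 14, 2032.
The repair is complete: 06:45 Apr 14, 2032 + 6h30m = 13:15 Apr 14, 2032.
A crew is dispatched: 07:30 Apr 14, 2032.
Power is restored: 07:30 Apr 14, 2032 + 12h40m = 20:10 Apr 14, 2032.
The ticket is closed: 20:10 Apr 14, 2032 + 5h40m = 01:50 Apr 15, 2032.
Comparing: the repair is complete at 13:15 Apr 14, 2032 vs the ticket is closed at 01:50 Apr 15, 2032. Earlier: the repair is complete.

The repair is complete — 13:15 on Apr 14, 2032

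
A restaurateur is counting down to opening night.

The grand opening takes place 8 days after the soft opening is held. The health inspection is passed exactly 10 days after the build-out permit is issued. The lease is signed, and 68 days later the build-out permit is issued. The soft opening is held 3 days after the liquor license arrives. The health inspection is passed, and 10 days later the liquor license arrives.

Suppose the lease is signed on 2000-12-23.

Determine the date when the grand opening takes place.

2001-04-01

The lease is signed: Dec 23, 2000.
The build-out permit is issued: Dec 23, 2000 + 68 days = Mar 1, 2001.
The health inspection is passed: Mar 1, 2001 + 10 days = Mar 11, 2001.
The liquor license arrives: Mar 11, 2001 + 10 days = Mar 21, 2001.
The soft opening is held: Mar 21, 2001 + 3 days = Mar 24, 2001.
The grand opening takes place: Mar 24, 2001 + 8 days = Apr 1, 2001.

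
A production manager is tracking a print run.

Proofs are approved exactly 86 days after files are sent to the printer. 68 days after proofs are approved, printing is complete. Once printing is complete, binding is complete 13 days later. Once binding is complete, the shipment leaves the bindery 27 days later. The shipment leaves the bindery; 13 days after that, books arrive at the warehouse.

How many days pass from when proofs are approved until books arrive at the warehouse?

Causal path: proofs are approved → printing is complete → binding is complete → the shipment leaves the bindery → books arrive at the warehouse.
Total delay along the path: 68 + 13 + 27 + 13 = 121 days.

121 days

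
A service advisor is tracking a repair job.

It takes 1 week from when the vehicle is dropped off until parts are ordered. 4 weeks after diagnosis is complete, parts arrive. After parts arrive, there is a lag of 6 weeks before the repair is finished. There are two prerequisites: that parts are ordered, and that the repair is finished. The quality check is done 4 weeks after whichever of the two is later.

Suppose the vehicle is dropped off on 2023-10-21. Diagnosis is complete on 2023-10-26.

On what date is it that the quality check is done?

2024-02-01

The vehicle is dropped off: Oct 21, 2023.
Parts are ordered: Oct 21, 2023 + 1 week = Oct 28, 2023.
Diagnosis is complete: Oct 26, 2023.
Parts arrive: Oct 26, 2023 + 4 weeks = Nov 23, 2023.
The repair is finished: Nov 23, 2023 + 6 weeks = Jan 4, 2024.
Both prerequisites met — parts are ordered (Oct 28, 2023), the repair is finished (Jan 4, 2024); the later is Jan 4, 2024.
The quality check is done: Jan 4, 2024 + 4 weeks = Feb 1, 2024.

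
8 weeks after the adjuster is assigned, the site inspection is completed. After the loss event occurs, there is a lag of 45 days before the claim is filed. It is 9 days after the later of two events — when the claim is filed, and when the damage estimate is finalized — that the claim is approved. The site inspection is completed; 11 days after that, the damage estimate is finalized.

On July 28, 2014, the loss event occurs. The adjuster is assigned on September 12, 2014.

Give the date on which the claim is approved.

November 27, 2014

The loss event occurs: Jul 28, 2014.
The claim is filed: Jul 28, 2014 + 45 days = Sep 11, 2014.
The adjuster is assigned: Sep 12, 2014.
The site inspection is completed: Sep 12, 2014 + 8 weeks = Nov 7, 2014.
The damage estimate is finalized: Nov 7, 2014 + 11 days = Nov 18, 2014.
Both prerequisites met — the claim is filed (Sep 11, 2014), the damage estimate is finalized (Nov 18, 2014); the later is Nov 18, 2014.
The claim is approved: Nov 18, 2014 + 9 days = Nov 27, 2014.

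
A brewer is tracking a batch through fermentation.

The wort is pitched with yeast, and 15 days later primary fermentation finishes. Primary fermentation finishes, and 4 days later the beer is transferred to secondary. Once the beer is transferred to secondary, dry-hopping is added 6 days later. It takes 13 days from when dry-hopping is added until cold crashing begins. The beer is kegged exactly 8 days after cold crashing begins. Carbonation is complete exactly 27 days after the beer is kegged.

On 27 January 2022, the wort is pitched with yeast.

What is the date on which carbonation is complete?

10 April 2022

The wort is pitched with yeast: Jan 27, 2022.
Primary fermentation finishes: Jan 27, 2022 + 15 days = Feb 11, 2022.
The beer is transferred to secondary: Feb 11, 2022 + 4 days = Feb 15, 2022.
Dry-hopping is added: Feb 15, 2022 + 6 days = Feb 21, 2022.
Cold crashing begins: Feb 21, 2022 + 13 days = Mar 6, 2022.
The beer is kegged: Mar 6, 2022 + 8 days = Mar 14, 2022.
Carbonation is complete: Mar 14, 2022 + 27 days = Apr 10, 2022.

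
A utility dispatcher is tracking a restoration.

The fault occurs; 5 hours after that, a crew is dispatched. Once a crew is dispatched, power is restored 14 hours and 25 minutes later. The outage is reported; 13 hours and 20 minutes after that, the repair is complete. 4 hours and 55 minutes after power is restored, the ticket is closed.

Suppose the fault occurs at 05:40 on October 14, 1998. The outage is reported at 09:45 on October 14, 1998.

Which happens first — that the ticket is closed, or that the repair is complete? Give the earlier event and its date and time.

The fault occurs: 05:40 Oct 14, 1998.
A crew is dispatched: 05:40 Oct 14, 1998 + 5h = 10:40 Oct 14, 1998.
Power is restored: 10:40 Oct 14, 1998 + 14h25m = 01:05 Oct 15, 1998.
The ticket is closed: 01:05 Oct 15, 1998 + 4h55m = 06:00 Oct 15, 1998.
The outage is reported: 09:45 Oct 14, 1998.
The repair is complete: 09:45 Oct 14, 1998 + 13h20m = 23:05 Oct 14, 1998.
Comparing: the ticket is closed at 06:00 Oct 15, 1998 vs the repair is complete at 23:05 Oct 14, 1998. Earlier: the repair is complete.

The repair is complete — 23:05 on October 14, 1998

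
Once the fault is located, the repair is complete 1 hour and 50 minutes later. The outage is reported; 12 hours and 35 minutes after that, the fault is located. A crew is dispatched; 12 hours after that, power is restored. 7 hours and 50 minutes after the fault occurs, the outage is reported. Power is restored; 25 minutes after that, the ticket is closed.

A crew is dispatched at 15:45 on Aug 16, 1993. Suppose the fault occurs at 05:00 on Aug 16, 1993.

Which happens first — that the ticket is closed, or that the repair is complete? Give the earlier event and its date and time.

The repair is complete — 03:15 on Aug 17, 1993

A crew is dispatched: 15:45 Aug 16, 1993.
Power is restored: 15:45 Aug 16, 1993 + 12h = 03:45 Aug 17, 1993.
The ticket is closed: 03:45 Aug 17, 1993 + 25m = 04:10 Aug 17, 1993.
The fault occurs: 05:00 Aug 16, 1993.
The outage is reported: 05:00 Aug 16, 1993 + 7h50m = 12:50 Aug 16, 1993.
The fault is located: 12:50 Aug 16, 1993 + 12h35m = 01:25 Aug 17, 1993.
The repair is complete: 01:25 Aug 17, 1993 + 1h50m = 03:15 Aug 17, 1993.
Comparing: the ticket is closed at 04:10 Aug 17, 1993 vs the repair is complete at 03:15 Aug 17, 1993. Earlier: the repair is complete.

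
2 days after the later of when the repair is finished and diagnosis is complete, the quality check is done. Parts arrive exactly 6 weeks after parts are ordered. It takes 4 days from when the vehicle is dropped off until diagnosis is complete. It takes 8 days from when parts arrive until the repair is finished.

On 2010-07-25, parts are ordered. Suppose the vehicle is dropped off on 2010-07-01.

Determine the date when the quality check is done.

2010-09-15

Parts are ordered: Jul 25, 2010.
Parts arrive: Jul 25, 2010 + 6 weeks = Sep 5, 2010.
The repair is finished: Sep 5, 2010 + 8 days = Sep 13, 2010.
The vehicle is dropped off: Jul 1, 2010.
Diagnosis is complete: Jul 1, 2010 + 4 days = Jul 5, 2010.
Both prerequisites met — the repair is finished (Sep 13, 2010), diagnosis is complete (Jul 5, 2010); the later is Sep 13, 2010.
The quality check is done: Sep 13, 2010 + 2 days = Sep 15, 2010.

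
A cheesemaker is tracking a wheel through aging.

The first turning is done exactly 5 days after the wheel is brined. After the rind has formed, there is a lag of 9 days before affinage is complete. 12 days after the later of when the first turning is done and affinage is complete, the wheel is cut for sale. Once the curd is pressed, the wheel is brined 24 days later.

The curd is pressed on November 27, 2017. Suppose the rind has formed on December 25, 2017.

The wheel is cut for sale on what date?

January 15, 2018

The curd is pressed: Nov 27, 2017.
The wheel is brined: Nov 27, 2017 + 24 days = Dec 21, 2017.
The first turning is done: Dec 21, 2017 + 5 days = Dec 26, 2017.
The rind has formed: Dec 25, 2017.
Affinage is complete: Dec 25, 2017 + 9 days = Jan 3, 2018.
Both prerequisites met — the first turning is done (Dec 26, 2017), affinage is complete (Jan 3, 2018); the later is Jan 3, 2018.
The wheel is cut for sale: Jan 3, 2018 + 12 days = Jan 15, 2018.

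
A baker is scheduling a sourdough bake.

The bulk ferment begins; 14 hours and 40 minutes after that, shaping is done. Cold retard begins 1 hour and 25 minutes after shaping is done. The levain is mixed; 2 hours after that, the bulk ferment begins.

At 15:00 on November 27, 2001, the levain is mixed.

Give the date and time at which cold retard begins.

The levain is mixed: 15:00 Nov 27, 2001.
The bulk ferment begins: 15:00 Nov 27, 2001 + 2h = 17:00 Nov 27, 2001.
Shaping is done: 17:00 Nov 27, 2001 + 14h40m = 07:40 Nov 28, 2001.
Cold retard begins: 07:40 Nov 28, 2001 + 1h25m = 09:05 Nov 28, 2001.

09:05 on November 28, 2001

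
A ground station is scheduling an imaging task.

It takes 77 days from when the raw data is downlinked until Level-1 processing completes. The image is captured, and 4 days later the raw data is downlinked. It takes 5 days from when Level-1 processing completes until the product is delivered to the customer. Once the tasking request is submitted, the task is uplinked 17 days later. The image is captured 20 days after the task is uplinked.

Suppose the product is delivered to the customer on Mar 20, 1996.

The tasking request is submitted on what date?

Nov 18, 1995

The product is delivered to the customer: Mar 20, 1996.
Level-1 processing completes: Mar 20, 1996 − 5 days = Mar 15, 1996.
The raw data is downlinked: Mar 15, 1996 − 77 days = Dec 29, 1995.
The image is captured: Dec 29, 1995 − 4 days = Dec 25, 1995.
The task is uplinked: Dec 25, 1995 − 20 days = Dec 5, 1995.
The tasking request is submitted: Dec 5, 1995 − 17 days = Nov 18, 1995.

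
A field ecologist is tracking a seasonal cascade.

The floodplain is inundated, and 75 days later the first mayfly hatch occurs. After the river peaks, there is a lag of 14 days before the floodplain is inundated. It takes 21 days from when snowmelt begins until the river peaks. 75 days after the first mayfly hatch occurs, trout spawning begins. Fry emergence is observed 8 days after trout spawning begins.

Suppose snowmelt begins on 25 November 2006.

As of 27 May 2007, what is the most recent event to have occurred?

The first mayfly hatch occurs

Snowmelt begins: Nov 25, 2006.
The river peaks: Nov 25, 2006 + 21 days = Dec 16, 2006.
The floodplain is inundated: Dec 16, 2006 + 14 days = Dec 30, 2006.
The first mayfly hatch occurs: Dec 30, 2006 + 75 days = Mar 15, 2007.
Trout spawning begins: Mar 15, 2007 + 75 days = May 29, 2007.
Fry emergence is observed: May 29, 2007 + 8 days = Jun 6, 2007.
May 27, 2007 falls between when the first mayfly hatch occurs (Mar 15, 2007) and when trout spawning begins (May 29, 2007).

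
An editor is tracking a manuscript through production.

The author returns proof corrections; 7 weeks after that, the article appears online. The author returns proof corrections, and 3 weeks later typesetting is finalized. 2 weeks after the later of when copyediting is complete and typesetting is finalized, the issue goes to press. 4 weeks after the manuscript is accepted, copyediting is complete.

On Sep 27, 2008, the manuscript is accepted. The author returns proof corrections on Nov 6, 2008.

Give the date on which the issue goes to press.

The manuscript is accepted: Sep 27, 2008.
Copyediting is complete: Sep 27, 2008 + 4 weeks = Oct 25, 2008.
The author returns proof corrections: Nov 6, 2008.
Typesetting is finalized: Nov 6, 2008 + 3 weeks = Nov 27, 2008.
Both prerequisites met — copyediting is complete (Oct 25, 2008), typesetting is finalized (Nov 27, 2008); the later is Nov 27, 2008.
The issue goes to press: Nov 27, 2008 + 2 weeks = Dec 11, 2008.

Dec 11, 2008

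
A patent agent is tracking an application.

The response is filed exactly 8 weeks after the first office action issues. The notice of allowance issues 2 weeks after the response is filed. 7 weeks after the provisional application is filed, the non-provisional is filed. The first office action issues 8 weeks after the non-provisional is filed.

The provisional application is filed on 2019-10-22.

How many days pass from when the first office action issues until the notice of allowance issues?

Causal path: the first office action issues → the response is filed → the notice of allowance issues.
Total delay along the path: 8 + 2 weeks = 10 weeks = 70 days.

70 days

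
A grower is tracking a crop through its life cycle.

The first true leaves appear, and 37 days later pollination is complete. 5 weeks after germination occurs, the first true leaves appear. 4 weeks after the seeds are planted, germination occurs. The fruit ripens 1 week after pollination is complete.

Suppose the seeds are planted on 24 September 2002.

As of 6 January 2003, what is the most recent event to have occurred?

The seeds are planted: Sep 24, 2002.
Germination occurs: Sep 24, 2002 + 4 weeks = Oct 22, 2002.
The first true leaves appear: Oct 22, 2002 + 5 weeks = Nov 26, 2002.
Pollination is complete: Nov 26, 2002 + 37 days = Jan 2, 2003.
The fruit ripens: Jan 2, 2003 + 1 week = Jan 9, 2003.
Jan 6, 2003 falls between when pollination is complete (Jan 2, 2003) and when the fruit ripens (Jan 9, 2003).

Pollination is complete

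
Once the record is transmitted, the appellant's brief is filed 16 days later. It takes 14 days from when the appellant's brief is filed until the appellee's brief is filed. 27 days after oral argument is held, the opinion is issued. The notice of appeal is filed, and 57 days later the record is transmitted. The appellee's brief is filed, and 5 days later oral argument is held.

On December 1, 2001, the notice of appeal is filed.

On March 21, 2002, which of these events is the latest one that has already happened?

The notice of appeal is filed: Dec 1, 2001.
The record is transmitted: Dec 1, 2001 + 57 days = Jan 27, 2002.
The appellant's brief is filed: Jan 27, 2002 + 16 days = Feb 12, 2002.
The appellee's brief is filed: Feb 12, 2002 + 14 days = Feb 26, 2002.
Oral argument is held: Feb 26, 2002 + 5 days = Mar 3, 2002.
The opinion is issued: Mar 3, 2002 + 27 days = Mar 30, 2002.
Mar 21, 2002 falls between when oral argument is held (Mar 3, 2002) and when the opinion is issued (Mar 30, 2002).

Oral argument is held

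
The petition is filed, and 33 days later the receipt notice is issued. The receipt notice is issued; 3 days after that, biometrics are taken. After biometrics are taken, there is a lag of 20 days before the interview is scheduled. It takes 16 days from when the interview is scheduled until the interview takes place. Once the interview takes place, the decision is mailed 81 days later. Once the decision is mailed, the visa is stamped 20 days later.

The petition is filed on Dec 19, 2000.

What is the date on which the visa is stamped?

The petition is filed: Dec 19, 2000.
The receipt notice is issued: Dec 19, 2000 + 33 days = Jan 21, 2001.
Biometrics are taken: Jan 21, 2001 + 3 days = Jan 24, 2001.
The interview is scheduled: Jan 24, 2001 + 20 days = Feb 13, 2001.
The interview takes place: Feb 13, 2001 + 16 days = Mar 1, 2001.
The decision is mailed: Mar 1, 2001 + 81 days = May 21, 2001.
The visa is stamped: May 21, 2001 + 20 days = Jun 10, 2001.

Jun 10, 2001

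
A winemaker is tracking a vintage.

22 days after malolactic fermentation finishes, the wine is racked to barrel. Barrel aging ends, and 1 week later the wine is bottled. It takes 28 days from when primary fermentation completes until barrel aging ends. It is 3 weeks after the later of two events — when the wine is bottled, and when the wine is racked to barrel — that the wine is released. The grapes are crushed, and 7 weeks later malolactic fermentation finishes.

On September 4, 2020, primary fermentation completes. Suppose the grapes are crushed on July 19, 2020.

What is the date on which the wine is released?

October 30, 2020

Primary fermentation completes: Sep 4, 2020.
Barrel aging ends: Sep 4, 2020 + 28 days = Oct 2, 2020.
The wine is bottled: Oct 2, 2020 + 1 week = Oct 9, 2020.
The grapes are crushed: Jul 19, 2020.
Malolactic fermentation finishes: Jul 19, 2020 + 7 weeks = Sep 6, 2020.
The wine is racked to barrel: Sep 6, 2020 + 22 days = Sep 28, 2020.
Both prerequisites met — the wine is bottled (Oct 9, 2020), the wine is racked to barrel (Sep 28, 2020); the later is Oct 9, 2020.
The wine is released: Oct 9, 2020 + 3 weeks = Oct 30, 2020.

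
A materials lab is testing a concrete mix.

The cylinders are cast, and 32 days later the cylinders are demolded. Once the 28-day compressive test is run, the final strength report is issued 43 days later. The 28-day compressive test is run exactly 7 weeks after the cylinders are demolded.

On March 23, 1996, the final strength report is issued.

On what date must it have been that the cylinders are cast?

The final strength report is issued: Mar 23, 1996.
The 28-day compressive test is run: Mar 23, 1996 − 43 days = Feb 9, 1996.
The cylinders are demolded: Feb 9, 1996 − 7 weeks = Dec 22, 1995.
The cylinders are cast: Dec 22, 1995 − 32 days = Nov 20, 1995.

November 20, 1995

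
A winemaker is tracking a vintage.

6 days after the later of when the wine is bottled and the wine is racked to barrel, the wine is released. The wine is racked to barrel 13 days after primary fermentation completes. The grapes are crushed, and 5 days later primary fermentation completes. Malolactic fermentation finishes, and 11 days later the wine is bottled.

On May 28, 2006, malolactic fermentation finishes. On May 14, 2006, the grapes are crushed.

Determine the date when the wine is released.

Malolactic fermentation finishes: May 28, 2006.
The wine is bottled: May 28, 2006 + 11 days = Jun 8, 2006.
The grapes are crushed: May 14, 2006.
Primary fermentation completes: May 14, 2006 + 5 days = May 19, 2006.
The wine is racked to barrel: May 19, 2006 + 13 days = Jun 1, 2006.
Both prerequisites met — the wine is bottled (Jun 8, 2006), the wine is racked to barrel (Jun 1, 2006); the later is Jun 8, 2006.
The wine is released: Jun 8, 2006 + 6 days = Jun 14, 2006.

June 14, 2006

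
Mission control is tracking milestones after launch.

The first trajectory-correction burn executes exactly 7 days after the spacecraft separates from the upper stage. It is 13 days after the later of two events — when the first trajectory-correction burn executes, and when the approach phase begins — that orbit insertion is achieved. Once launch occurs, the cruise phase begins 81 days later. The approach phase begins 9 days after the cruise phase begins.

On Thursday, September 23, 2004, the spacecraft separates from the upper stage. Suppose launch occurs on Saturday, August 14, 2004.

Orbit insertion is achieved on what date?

The spacecraft separates from the upper stage: Sep 23, 2004.
The first trajectory-correction burn executes: Sep 23, 2004 + 7 days = Sep 30, 2004.
Launch occurs: Aug 14, 2004.
The cruise phase begins: Aug 14, 2004 + 81 days = Nov 3, 2004.
The approach phase begins: Nov 3, 2004 + 9 days = Nov 12, 2004.
Both prerequisites met — the first trajectory-correction burn executes (Sep 30, 2004), the approach phase begins (Nov 12, 2004); the later is Nov 12, 2004.
Orbit insertion is achieved: Nov 12, 2004 + 13 days = Nov 25, 2004.

Thursday, November 25, 2004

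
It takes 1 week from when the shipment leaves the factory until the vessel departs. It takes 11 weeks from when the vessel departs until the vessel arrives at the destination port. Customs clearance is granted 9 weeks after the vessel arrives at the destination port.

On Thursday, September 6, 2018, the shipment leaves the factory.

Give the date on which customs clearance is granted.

Thursday, January 31, 2019

The shipment leaves the factory: Sep 6, 2018.
The vessel departs: Sep 6, 2018 + 1 week = Sep 13, 2018.
The vessel arrives at the destination port: Sep 13, 2018 + 11 weeks = Nov 29, 2018.
Customs clearance is granted: Nov 29, 2018 + 9 weeks = Jan 31, 2019.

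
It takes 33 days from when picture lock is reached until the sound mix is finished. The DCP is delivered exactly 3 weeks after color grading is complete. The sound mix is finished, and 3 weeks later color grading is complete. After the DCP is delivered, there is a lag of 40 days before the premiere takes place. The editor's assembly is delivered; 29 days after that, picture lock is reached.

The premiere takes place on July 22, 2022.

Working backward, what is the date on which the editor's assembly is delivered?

The premiere takes place: Jul 22, 2022.
The DCP is delivered: Jul 22, 2022 − 40 days = Jun 12, 2022.
Color grading is complete: Jun 12, 2022 − 3 weeks = May 22, 2022.
The sound mix is finished: May 22, 2022 − 3 weeks = May 1, 2022.
Picture lock is reached: May 1, 2022 − 33 days = Mar 29, 2022.
The editor's assembly is delivered: Mar 29, 2022 − 29 days = Feb 28, 2022.

February 28, 2022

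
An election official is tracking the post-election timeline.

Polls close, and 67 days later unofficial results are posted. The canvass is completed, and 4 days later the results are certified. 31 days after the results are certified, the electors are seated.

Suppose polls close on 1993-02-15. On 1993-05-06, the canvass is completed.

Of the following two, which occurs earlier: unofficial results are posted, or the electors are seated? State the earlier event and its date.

Unofficial results are posted — 1993-04-23

Polls close: Feb 15, 1993.
Unofficial results are posted: Feb 15, 1993 + 67 days = Apr 23, 1993.
The canvass is completed: May 6, 1993.
The results are certified: May 6, 1993 + 4 days = May 10, 1993.
The electors are seated: May 10, 1993 + 31 days = Jun 10, 1993.
Comparing: unofficial results are posted on Apr 23, 1993 vs the electors are seated on Jun 10, 1993. Earlier: unofficial results are posted.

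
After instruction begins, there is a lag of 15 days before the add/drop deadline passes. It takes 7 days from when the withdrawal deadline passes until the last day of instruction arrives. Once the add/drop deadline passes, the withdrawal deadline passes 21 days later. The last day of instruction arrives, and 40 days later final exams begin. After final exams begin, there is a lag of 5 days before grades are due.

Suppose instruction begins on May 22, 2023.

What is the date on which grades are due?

Aug 18, 2023

Instruction begins: May 22, 2023.
The add/drop deadline passes: May 22, 2023 + 15 days = Jun 6, 2023.
The withdrawal deadline passes: Jun 6, 2023 + 21 days = Jun 27, 2023.
The last day of instruction arrives: Jun 27, 2023 + 7 days = Jul 4, 2023.
Final exams begin: Jul 4, 2023 + 40 days = Aug 13, 2023.
Grades are due: Aug 13, 2023 + 5 days = Aug 18, 2023.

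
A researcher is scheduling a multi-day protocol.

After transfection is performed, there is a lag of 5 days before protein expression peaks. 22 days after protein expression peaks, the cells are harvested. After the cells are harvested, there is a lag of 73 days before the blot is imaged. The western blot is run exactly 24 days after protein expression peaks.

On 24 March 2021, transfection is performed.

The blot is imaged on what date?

2 July 2021

Transfection is performed: Mar 24, 2021.
Protein expression peaks: Mar 24, 2021 + 5 days = Mar 29, 2021.
The cells are harvested: Mar 29, 2021 + 22 days = Apr 20, 2021.
The blot is imaged: Apr 20, 2021 + 73 days = Jul 2, 2021.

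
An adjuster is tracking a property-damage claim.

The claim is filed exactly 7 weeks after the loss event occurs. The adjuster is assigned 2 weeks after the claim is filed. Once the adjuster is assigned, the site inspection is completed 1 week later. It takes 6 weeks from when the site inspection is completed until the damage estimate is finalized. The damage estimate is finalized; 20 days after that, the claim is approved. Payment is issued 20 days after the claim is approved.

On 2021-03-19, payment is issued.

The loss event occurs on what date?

2020-10-18

Payment is issued: Mar 19, 2021.
The claim is approved: Mar 19, 2021 − 20 days = Feb 27, 2021.
The damage estimate is finalized: Feb 27, 2021 − 20 days = Feb 7, 2021.
The site inspection is completed: Feb 7, 2021 − 6 weeks = Dec 27, 2020.
The adjuster is assigned: Dec 27, 2020 − 1 week = Dec 20, 2020.
The claim is filed: Dec 20, 2020 − 2 weeks = Dec 6, 2020.
The loss event occurs: Dec 6, 2020 − 7 weeks = Oct 18, 2020.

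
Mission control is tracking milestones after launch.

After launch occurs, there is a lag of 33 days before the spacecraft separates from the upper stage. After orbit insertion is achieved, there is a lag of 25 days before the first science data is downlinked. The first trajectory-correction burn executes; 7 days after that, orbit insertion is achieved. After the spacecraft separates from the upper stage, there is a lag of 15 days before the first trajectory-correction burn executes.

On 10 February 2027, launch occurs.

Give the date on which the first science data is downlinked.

Launch occurs: Feb 10, 2027.
The spacecraft separates from the upper stage: Feb 10, 2027 + 33 days = Mar 15, 2027.
The first trajectory-correction burn executes: Mar 15, 2027 + 15 days = Mar 30, 2027.
Orbit insertion is achieved: Mar 30, 2027 + 7 days = Apr 6, 2027.
The first science data is downlinked: Apr 6, 2027 + 25 days = May 1, 2027.

1 May 2027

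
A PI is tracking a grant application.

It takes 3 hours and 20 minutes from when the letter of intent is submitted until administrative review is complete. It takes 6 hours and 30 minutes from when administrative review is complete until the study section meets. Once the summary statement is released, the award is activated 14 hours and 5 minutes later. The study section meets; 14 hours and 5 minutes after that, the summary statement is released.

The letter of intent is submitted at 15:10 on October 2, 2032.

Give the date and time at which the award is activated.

05:10 on October 4, 2032

The letter of intent is submitted: 15:10 Oct 2, 2032.
Administrative review is complete: 15:10 Oct 2, 2032 + 3h20m = 18:30 Oct 2, 2032.
The study section meets: 18:30 Oct 2, 2032 + 6h30m = 01:00 Oct 3, 2032.
The summary statement is released: 01:00 Oct 3, 2032 + 14h05m = 15:05 Oct 3, 2032.
The award is activated: 15:05 Oct 3, 2032 + 14h05m = 05:10 Oct 4, 2032.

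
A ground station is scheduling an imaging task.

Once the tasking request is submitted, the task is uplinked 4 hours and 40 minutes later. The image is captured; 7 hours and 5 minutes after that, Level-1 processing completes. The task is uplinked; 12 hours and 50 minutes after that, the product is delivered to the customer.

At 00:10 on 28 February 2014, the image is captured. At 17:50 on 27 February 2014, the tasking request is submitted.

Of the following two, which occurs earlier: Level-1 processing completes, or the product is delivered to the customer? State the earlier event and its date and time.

Level-1 processing completes — 07:15 on 28 February 2014

The image is captured: 00:10 Feb 28, 2014.
Level-1 processing completes: 00:10 Feb 28, 2014 + 7h05m = 07:15 Feb 28, 2014.
The tasking request is submitted: 17:50 Feb 27, 2014.
The task is uplinked: 17:50 Feb 27, 2014 + 4h40m = 22:30 Feb 27, 2014.
The product is delivered to the customer: 22:30 Feb 27, 2014 + 12h50m = 11:20 Feb 28, 2014.
Comparing: Level-1 processing completes at 07:15 Feb 28, 2014 vs the product is delivered to the customer at 11:20 Feb 28, 2014. Earlier: Level-1 processing completes.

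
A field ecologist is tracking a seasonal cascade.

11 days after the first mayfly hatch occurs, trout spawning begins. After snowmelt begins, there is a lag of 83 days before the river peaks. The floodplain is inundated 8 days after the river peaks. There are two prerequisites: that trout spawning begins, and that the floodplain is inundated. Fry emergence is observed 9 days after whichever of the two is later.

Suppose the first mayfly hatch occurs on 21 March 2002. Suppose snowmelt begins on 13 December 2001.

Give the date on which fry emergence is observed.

10 April 2002

The first mayfly hatch occurs: Mar 21, 2002.
Trout spawning begins: Mar 21, 2002 + 11 days = Apr 1, 2002.
Snowmelt begins: Dec 13, 2001.
The river peaks: Dec 13, 2001 + 83 days = Mar 6, 2002.
The floodplain is inundated: Mar 6, 2002 + 8 days = Mar 14, 2002.
Both prerequisites met — trout spawning begins (Apr 1, 2002), the floodplain is inundated (Mar 14, 2002); the later is Apr 1, 2002.
Fry emergence is observed: Apr 1, 2002 + 9 days = Apr 10, 2002.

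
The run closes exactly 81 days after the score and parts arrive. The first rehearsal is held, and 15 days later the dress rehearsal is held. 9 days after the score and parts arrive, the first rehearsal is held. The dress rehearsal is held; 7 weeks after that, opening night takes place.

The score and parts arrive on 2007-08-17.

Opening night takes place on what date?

2007-10-29

The score and parts arrive: Aug 17, 2007.
The first rehearsal is held: Aug 17, 2007 + 9 days = Aug 26, 2007.
The dress rehearsal is held: Aug 26, 2007 + 15 days = Sep 10, 2007.
Opening night takes place: Sep 10, 2007 + 7 weeks = Oct 29, 2007.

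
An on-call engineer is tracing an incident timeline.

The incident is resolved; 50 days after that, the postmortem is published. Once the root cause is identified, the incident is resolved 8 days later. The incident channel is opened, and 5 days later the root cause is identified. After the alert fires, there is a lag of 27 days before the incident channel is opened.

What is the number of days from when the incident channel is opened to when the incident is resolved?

13 days

Causal path: the incident channel is opened → the root cause is identified → the incident is resolved.
Total delay along the path: 5 + 8 = 13 days.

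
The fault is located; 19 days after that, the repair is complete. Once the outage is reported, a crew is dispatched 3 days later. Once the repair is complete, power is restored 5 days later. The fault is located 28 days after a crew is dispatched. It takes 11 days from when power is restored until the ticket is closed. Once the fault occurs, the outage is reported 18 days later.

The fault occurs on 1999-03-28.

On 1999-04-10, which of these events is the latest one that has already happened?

The fault occurs

The fault occurs: Mar 28, 1999.
The outage is reported: Mar 28, 1999 + 18 days = Apr 15, 1999.
A crew is dispatched: Apr 15, 1999 + 3 days = Apr 18, 1999.
The fault is located: Apr 18, 1999 + 28 days = May 16, 1999.
The repair is complete: May 16, 1999 + 19 days = Jun 4, 1999.
Power is restored: Jun 4, 1999 + 5 days = Jun 9, 1999.
The ticket is closed: Jun 9, 1999 + 11 days = Jun 20, 1999.
Apr 10, 1999 falls between when the fault occurs (Mar 28, 1999) and when the outage is reported (Apr 15, 1999).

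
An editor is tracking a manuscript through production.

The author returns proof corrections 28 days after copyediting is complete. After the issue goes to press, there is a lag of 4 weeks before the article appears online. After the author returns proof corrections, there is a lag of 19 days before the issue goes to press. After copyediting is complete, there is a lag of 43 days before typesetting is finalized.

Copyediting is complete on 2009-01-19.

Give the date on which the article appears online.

2009-04-04

Copyediting is complete: Jan 19, 2009.
The author returns proof corrections: Jan 19, 2009 + 28 days = Feb 16, 2009.
The issue goes to press: Feb 16, 2009 + 19 days = Mar 7, 2009.
The article appears online: Mar 7, 2009 + 4 weeks = Apr 4, 2009.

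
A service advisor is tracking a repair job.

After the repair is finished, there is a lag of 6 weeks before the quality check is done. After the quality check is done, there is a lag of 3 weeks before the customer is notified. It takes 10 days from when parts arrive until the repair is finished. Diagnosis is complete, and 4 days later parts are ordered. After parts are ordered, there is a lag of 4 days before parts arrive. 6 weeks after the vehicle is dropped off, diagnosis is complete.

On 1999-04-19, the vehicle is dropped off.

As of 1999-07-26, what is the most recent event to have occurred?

The vehicle is dropped off: Apr 19, 1999.
Diagnosis is complete: Apr 19, 1999 + 6 weeks = May 31, 1999.
Parts are ordered: May 31, 1999 + 4 days = Jun 4, 1999.
Parts arrive: Jun 4, 1999 + 4 days = Jun 8, 1999.
The repair is finished: Jun 8, 1999 + 10 days = Jun 18, 1999.
The quality check is done: Jun 18, 1999 + 6 weeks = Jul 30, 1999.
The customer is notified: Jul 30, 1999 + 3 weeks = Aug 20, 1999.
Jul 26, 1999 falls between when the repair is finished (Jun 18, 1999) and when the quality check is done (Jul 30, 1999).

The repair is finished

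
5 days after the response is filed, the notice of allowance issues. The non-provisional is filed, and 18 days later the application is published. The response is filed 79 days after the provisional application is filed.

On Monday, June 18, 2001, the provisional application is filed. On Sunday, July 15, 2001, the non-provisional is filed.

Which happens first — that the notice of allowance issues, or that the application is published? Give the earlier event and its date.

The provisional application is filed: Jun 18, 2001.
The response is filed: Jun 18, 2001 + 79 days = Sep 5, 2001.
The notice of allowance issues: Sep 5, 2001 + 5 days = Sep 10, 2001.
The non-provisional is filed: Jul 15, 2001.
The application is published: Jul 15, 2001 + 18 days = Aug 2, 2001.
Comparing: the notice of allowance issues on Sep 10, 2001 vs the application is published on Aug 2, 2001. Earlier: the application is published.

The application is published — Thursday, August 2, 2001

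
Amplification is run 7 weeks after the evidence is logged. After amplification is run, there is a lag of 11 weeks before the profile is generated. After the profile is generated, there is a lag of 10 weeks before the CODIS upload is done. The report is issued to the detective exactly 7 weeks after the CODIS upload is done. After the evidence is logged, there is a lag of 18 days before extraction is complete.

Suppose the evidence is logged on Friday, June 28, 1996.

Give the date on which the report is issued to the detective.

Friday, February 28, 1997

The evidence is logged: Jun 28, 1996.
Amplification is run: Jun 28, 1996 + 7 weeks = Aug 16, 1996.
The profile is generated: Aug 16, 1996 + 11 weeks = Nov 1, 1996.
The CODIS upload is done: Nov 1, 1996 + 10 weeks = Jan 10, 1997.
The report is issued to the detective: Jan 10, 1997 + 7 weeks = Feb 28, 1997.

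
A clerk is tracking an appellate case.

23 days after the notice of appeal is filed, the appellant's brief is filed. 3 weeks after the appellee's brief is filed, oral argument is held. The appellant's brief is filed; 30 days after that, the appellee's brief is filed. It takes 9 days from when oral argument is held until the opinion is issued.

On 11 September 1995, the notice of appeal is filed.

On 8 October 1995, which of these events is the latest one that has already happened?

The appellant's brief is filed

The notice of appeal is filed: Sep 11, 1995.
The appellant's brief is filed: Sep 11, 1995 + 23 days = Oct 4, 1995.
The appellee's brief is filed: Oct 4, 1995 + 30 days = Nov 3, 1995.
Oral argument is held: Nov 3, 1995 + 3 weeks = Nov 24, 1995.
The opinion is issued: Nov 24, 1995 + 9 days = Dec 3, 1995.
Oct 8, 1995 falls between when the appellant's brief is filed (Oct 4, 1995) and when the appellee's brief is filed (Nov 3, 1995).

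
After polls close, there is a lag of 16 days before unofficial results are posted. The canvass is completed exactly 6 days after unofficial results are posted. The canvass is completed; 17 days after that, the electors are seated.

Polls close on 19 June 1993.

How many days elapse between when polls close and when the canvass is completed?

22 days

Causal path: polls close → unofficial results are posted → the canvass is completed.
Total delay along the path: 16 + 6 = 22 days.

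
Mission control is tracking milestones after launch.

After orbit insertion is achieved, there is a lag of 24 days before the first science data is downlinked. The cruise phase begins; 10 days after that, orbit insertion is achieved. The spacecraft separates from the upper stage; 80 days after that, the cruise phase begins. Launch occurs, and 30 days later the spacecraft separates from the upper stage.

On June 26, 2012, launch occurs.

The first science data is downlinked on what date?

November 17, 2012

Launch occurs: Jun 26, 2012.
The spacecraft separates from the upper stage: Jun 26, 2012 + 30 days = Jul 26, 2012.
The cruise phase begins: Jul 26, 2012 + 80 days = Oct 14, 2012.
Orbit insertion is achieved: Oct 14, 2012 + 10 days = Oct 24, 2012.
The first science data is downlinked: Oct 24, 2012 + 24 days = Nov 17, 2012.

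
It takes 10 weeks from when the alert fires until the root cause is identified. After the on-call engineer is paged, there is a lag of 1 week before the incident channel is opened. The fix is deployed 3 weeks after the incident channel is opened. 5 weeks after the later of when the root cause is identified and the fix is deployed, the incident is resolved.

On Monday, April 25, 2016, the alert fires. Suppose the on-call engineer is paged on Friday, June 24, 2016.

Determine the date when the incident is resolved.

Friday, August 26, 2016

The alert fires: Apr 25, 2016.
The root cause is identified: Apr 25, 2016 + 10 weeks = Jul 4, 2016.
The on-call engineer is paged: Jun 24, 2016.
The incident channel is opened: Jun 24, 2016 + 1 week = Jul 1, 2016.
The fix is deployed: Jul 1, 2016 + 3 weeks = Jul 22, 2016.
Both prerequisites met — the root cause is identified (Jul 4, 2016), the fix is deployed (Jul 22, 2016); the later is Jul 22, 2016.
The incident is resolved: Jul 22, 2016 + 5 weeks = Aug 26, 2016.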